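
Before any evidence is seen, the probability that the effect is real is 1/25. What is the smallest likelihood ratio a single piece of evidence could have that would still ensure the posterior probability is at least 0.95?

456

Prior odds = 0.04/0.96 = 1/24.
Target odds = 0.95/0.05 = 19.
Required Bayes factor = 19 ÷ (1/24) = 456.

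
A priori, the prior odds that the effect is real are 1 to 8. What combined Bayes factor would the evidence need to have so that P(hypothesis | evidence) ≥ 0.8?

Prior odds = 0.125.
Target odds = 0.8/0.2 = 4.
Required Bayes factor = 4 ÷ 0.125 = 32.

32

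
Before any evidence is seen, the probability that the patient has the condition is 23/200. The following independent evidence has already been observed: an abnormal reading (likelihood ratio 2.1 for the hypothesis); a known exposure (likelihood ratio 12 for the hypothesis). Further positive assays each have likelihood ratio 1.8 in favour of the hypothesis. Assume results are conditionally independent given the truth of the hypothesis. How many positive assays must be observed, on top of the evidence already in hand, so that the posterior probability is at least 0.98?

Prior odds = 0.115/0.885 = 23/177.
Combined Bayes factor of the evidence already in hand = 2.1 × 12 = 25.2.
Odds after that evidence = (23/177) × 25.2 = 966/295.
Target odds = 0.98/0.02 = 49.
Need 1.8ⁿ ≥ 49 ÷ (966/295) = 2065/138.
1.8⁴ = 10.4976 falls short of 2065/138 but 1.8⁵ = 18.89568 reaches it, so n = 5.

5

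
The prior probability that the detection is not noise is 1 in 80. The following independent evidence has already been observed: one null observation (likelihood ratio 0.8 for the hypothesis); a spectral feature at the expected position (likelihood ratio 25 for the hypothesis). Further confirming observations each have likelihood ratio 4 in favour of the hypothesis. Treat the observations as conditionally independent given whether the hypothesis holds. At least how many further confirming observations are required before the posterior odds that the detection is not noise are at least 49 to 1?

Prior odds = 0.0125/0.9875 = 1/79.
Combined Bayes factor of the evidence already in hand = 0.8 × 25 = 20.
Odds after that evidence = (1/79) × 20 = 20/79.
Target odds = 49.
Need 4ⁿ ≥ 49 ÷ (20/79) = 193.55.
4³ = 64 falls short of 193.55 but 4⁴ = 256 reaches it, so n = 4.

4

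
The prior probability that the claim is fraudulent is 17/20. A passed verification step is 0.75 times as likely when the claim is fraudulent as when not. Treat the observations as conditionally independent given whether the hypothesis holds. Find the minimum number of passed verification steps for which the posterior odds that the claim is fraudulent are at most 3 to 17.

13

Prior odds: 0.85 ÷ 0.15 = 17/3.
Likelihood ratio per passed verification step = 0.75.
Target odds = 3/17.
Need (17/3) × 0.75ⁿ ≤ 3/17, i.e. 0.75ⁿ ≤ 9/289.
0.75¹² = 531441/16777216 is still above 9/289 but 0.75¹³ = 1594323/67108864 is at or below it, so n = 13.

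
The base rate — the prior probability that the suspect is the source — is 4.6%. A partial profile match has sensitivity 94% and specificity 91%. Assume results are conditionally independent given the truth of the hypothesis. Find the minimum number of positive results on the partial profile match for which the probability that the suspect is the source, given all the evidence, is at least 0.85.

Prior odds = 0.046/0.954 = 23/477.
False-positive rate = 1 − 0.91 = 0.09; likelihood ratio of a positive = 0.94/0.09 = 94/9.
Target posterior odds = 0.85/0.15 = 17/3.
Need (23/477) × (94/9)ⁿ ≥ 17/3, i.e. (94/9)ⁿ ≥ 2703/23.
(94/9)² = 8836/81 falls short of 2703/23 but (94/9)³ = 830584/729 reaches it, so n = 3.

3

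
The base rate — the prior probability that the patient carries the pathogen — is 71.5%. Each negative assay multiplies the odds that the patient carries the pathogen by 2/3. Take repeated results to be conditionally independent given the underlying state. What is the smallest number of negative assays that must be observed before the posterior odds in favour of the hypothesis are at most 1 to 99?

Prior odds = 0.715/0.285 = 143/57.
Likelihood ratio per negative assay = 2/3.
Target odds = 1/99.
Need (143/57) × (2/3)ⁿ ≤ 1/99, i.e. (2/3)ⁿ ≤ 19/4719.
(2/3)¹³ = 8192/1594323 is still above 19/4719 but (2/3)¹⁴ = 16384/4782969 is at or below it, so n = 14.

14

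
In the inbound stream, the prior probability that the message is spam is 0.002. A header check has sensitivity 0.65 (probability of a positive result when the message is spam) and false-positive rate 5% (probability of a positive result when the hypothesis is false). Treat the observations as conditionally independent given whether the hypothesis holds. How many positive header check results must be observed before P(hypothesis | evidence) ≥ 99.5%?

Prior odds: 0.002 ÷ 0.998 = 1/499.
Likelihood ratio of a positive result = 0.65/0.05 = 13.
Target odds: 0.995 ÷ 0.005 = 199.
Require 13ⁿ ≥ 199 ÷ (1/499) = 99301.
13⁴ = 28561 falls short of 99301 but 13⁵ = 371293 reaches it, so n = 5.

5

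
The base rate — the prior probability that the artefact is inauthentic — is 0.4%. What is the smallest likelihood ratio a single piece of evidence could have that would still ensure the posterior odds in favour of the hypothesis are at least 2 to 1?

Prior odds = 0.004/0.996 = 1/249.
Target odds = 2.
Required Bayes factor = 2 ÷ (1/249) = 498.

498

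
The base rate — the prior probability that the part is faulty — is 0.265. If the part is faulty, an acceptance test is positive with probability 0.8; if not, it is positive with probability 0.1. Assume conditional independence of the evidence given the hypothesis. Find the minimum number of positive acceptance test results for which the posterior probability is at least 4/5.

Prior odds = 0.265/0.735 = 53/147.
Likelihood ratio of a positive = 0.8/0.1 = 8.
Target odds: 0.8 ÷ 0.2 = 4.
Require 8ⁿ ≥ 4 ÷ (53/147) = 588/53.
8¹ = 8 falls short of 588/53 but 8² = 64 reaches it, so n = 2.

2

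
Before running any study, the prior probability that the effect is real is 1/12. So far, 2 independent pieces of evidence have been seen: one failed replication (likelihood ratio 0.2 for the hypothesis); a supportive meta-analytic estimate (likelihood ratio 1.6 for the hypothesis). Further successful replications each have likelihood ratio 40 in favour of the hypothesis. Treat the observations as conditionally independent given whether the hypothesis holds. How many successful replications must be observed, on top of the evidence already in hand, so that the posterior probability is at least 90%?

2

Prior odds = (1/12)/(11/12) = 1/11.
Combined Bayes factor of the evidence already in hand = 0.2 × 1.6 = 0.32.
Odds after that evidence = (1/11) × 0.32 = 8/275.
Target odds = 0.9/0.1 = 9.
Need 40ⁿ ≥ 9 ÷ (8/275) = 309.375.
40¹ = 40 falls short of 309.375 but 40² = 1600 reaches it, so n = 2.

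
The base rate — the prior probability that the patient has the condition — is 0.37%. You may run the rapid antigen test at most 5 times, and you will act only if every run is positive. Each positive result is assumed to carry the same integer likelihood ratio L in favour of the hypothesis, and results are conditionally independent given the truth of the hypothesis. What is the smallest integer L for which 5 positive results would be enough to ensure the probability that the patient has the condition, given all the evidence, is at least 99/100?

Prior odds = 0.0037/0.9963 = 37/9963.
Target odds = 0.99/0.01 = 99.
Need L⁵ ≥ 99 ÷ (37/9963) = 986337/37.
7⁵ = 16807 < 986337/37 ≤ 32768 = 8⁵, so L = 8.

8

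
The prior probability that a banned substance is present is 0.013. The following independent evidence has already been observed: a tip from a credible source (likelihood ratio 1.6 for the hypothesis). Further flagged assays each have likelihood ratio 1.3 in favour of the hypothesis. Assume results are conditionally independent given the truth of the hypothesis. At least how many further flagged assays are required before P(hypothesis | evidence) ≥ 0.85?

22

Prior odds = 0.013/0.987 = 13/987.
Bayes factor of the evidence already in hand = 1.6.
Odds after that evidence = (13/987) × 1.6 = 104/4935.
Target odds = 0.85/0.15 = 17/3.
Need 1.3ⁿ ≥ 17/3 ÷ (104/4935) = 27965/104.
1.3²¹ ≈247.065 falls short of 27965/104 but 1.3²² ≈321.184 reaches it, so n = 22.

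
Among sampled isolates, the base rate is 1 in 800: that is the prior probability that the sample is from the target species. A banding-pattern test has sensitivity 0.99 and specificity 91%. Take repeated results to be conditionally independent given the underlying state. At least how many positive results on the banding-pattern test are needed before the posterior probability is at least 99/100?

Prior odds = 0.00125/0.99875 = 1/799.
False-positive rate = 1 − 0.91 = 0.09; likelihood ratio of a positive = 0.99/0.09 = 11.
Target posterior odds = 0.99/0.01 = 99.
Need (1/799) × 11ⁿ ≥ 99, i.e. 11ⁿ ≥ 79101.
11⁴ = 14641 falls short of 79101 but 11⁵ = 161051 reaches it, so n = 5.

5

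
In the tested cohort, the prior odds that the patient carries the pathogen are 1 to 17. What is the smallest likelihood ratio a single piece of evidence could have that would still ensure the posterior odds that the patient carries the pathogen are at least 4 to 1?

Prior odds = 1/17.
Target odds = 4.
Required Bayes factor = 4 ÷ (1/17) = 68.

68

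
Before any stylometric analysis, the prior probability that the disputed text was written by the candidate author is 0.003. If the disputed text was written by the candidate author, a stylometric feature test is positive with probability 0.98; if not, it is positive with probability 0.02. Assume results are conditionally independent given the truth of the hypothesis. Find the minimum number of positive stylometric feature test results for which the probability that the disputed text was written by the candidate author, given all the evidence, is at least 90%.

3

Prior odds: 0.003 ÷ 0.997 = 3/997.
Likelihood ratio of a positive = 0.98/0.02 = 49.
Target posterior odds = 0.9/0.1 = 9.
Need (3/997) × 49ⁿ ≥ 9, i.e. 49ⁿ ≥ 2991.
49² = 2401 falls short of 2991 but 49³ = 117649 reaches it, so n = 3.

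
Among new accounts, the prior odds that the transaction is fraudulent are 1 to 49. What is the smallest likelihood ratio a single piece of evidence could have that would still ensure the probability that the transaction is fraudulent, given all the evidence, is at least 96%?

Prior odds = 1/49.
Target odds = 0.96/0.04 = 24.
Required Bayes factor = 24 ÷ (1/49) = 1176.

1176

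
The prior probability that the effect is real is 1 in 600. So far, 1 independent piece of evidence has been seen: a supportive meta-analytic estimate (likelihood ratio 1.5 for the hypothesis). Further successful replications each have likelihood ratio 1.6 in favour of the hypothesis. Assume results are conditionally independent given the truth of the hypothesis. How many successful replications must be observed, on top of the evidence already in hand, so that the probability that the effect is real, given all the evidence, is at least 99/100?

23

Prior odds = (1/600)/(599/600) = 1/599.
Bayes factor of the evidence already in hand = 1.5.
Odds after that evidence = (1/599) × 1.5 = 3/1198.
Target odds = 0.99/0.01 = 99.
Need 1.6ⁿ ≥ 99 ÷ (3/1198) = 39534.
1.6²² ≈30948.5 falls short of 39534 but 1.6²³ ≈49517.6 reaches it, so n = 23.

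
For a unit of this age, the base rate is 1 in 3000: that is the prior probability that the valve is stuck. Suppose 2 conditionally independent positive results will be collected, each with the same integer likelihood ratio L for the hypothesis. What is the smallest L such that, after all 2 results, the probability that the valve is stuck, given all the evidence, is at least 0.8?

110

Prior odds = (1/3000)/(2999/3000) = 1/2999.
Target odds = 0.8/0.2 = 4.
Need L² ≥ 4 ÷ (1/2999) = 11996.
109² = 11881 < 11996 ≤ 12100 = 110², so L = 110.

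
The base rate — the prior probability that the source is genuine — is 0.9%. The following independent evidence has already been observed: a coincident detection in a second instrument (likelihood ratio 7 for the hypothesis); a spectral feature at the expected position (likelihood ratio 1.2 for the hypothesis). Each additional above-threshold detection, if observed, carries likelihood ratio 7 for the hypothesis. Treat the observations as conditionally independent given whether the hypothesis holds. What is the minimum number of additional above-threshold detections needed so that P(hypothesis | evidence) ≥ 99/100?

4

Prior odds = 0.009/0.991 = 9/991.
Combined Bayes factor of the evidence already in hand = 7 × 1.2 = 8.4.
Odds after that evidence = (9/991) × 8.4 = 378/4955.
Target odds = 0.99/0.01 = 99.
Need 7ⁿ ≥ 99 ÷ (378/4955) = 54505/42.
7³ = 343 falls short of 54505/42 but 7⁴ = 2401 reaches it, so n = 4.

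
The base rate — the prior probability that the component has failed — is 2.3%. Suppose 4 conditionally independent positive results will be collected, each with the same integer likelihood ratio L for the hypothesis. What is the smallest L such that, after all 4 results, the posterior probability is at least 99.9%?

15

Prior odds = 0.023/0.977 = 23/977.
Target odds = 0.999/0.001 = 999.
Need L⁴ ≥ 999 ÷ (23/977) = 976023/23.
14⁴ = 38416 < 976023/23 ≤ 50625 = 15⁴, so L = 15.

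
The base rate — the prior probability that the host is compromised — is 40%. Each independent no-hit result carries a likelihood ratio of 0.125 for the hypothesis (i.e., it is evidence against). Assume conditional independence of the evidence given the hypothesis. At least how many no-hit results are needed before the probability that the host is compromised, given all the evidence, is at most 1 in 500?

Prior odds: 0.4 ÷ 0.6 = 2/3.
Likelihood ratio per no-hit result = 0.125.
Target odds: 0.002 ÷ 0.998 = 1/499.
Need (2/3) × 0.125ⁿ ≤ 1/499, i.e. 0.125ⁿ ≤ 3/998.
0.125² = 0.015625 is still above 3/998 but 0.125³ = 0.001953125 is at or below it, so n = 3.

3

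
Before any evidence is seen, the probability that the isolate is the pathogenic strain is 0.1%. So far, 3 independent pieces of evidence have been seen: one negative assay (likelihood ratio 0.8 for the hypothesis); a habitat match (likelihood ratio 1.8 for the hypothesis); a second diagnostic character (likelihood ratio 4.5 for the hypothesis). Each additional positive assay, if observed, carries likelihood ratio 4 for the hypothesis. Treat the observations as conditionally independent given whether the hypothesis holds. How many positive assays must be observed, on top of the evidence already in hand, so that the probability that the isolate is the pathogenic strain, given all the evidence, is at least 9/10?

Prior odds = 0.001/0.999 = 1/999.
Combined Bayes factor of the evidence already in hand = 0.8 × 1.8 × 4.5 = 6.48.
Odds after that evidence = (1/999) × 6.48 = 6/925.
Target odds = 0.9/0.1 = 9.
Need 4ⁿ ≥ 9 ÷ (6/925) = 1387.5.
4⁵ = 1024 falls short of 1387.5 but 4⁶ = 4096 reaches it, so n = 6.

6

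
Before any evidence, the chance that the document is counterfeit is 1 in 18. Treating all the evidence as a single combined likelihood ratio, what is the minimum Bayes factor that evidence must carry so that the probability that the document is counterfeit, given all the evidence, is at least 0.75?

Prior odds = (1/18)/(17/18) = 1/17.
Target odds = 0.75/0.25 = 3.
Required Bayes factor = 3 ÷ (1/17) = 51.

51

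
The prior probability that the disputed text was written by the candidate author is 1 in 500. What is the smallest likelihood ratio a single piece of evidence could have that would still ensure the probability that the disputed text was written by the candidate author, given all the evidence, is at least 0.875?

Prior odds = 0.002/0.998 = 1/499.
Target odds = 0.875/0.125 = 7.
Required Bayes factor = 7 ÷ (1/499) = 3493.

3493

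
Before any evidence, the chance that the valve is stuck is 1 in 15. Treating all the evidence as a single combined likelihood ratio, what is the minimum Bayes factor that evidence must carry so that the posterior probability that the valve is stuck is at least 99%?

Prior odds = (1/15)/(14/15) = 1/14.
Target odds = 0.99/0.01 = 99.
Required Bayes factor = 99 ÷ (1/14) = 1386.

1386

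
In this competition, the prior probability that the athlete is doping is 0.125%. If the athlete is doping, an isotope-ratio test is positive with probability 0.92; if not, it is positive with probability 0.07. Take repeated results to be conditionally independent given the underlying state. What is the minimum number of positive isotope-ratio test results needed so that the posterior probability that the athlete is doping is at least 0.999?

6

Prior odds: 0.00125 ÷ 0.99875 = 1/799.
Likelihood ratio of a positive = 0.92/0.07 = 92/7.
Target odds: 0.999 ÷ 0.001 = 999.
Require (92/7)ⁿ ≥ 999 ÷ (1/799) = 798201.
(92/7)⁵ ≈392147 falls short of 798201 but (92/7)⁶ ≈5.15393e+06 reaches it, so n = 6.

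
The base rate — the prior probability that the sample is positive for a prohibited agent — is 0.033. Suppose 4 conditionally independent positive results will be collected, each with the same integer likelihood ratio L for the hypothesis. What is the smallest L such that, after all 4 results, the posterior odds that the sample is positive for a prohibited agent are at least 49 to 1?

Prior odds = 0.033/0.967 = 33/967.
Target odds = 49.
Need L⁴ ≥ 49 ÷ (33/967) = 47383/33.
6⁴ = 1296 < 47383/33 ≤ 2401 = 7⁴, so L = 7.

7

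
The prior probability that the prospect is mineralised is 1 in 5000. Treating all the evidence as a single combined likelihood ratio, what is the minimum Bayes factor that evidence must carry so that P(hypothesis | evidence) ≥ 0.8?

19996

Prior odds = 0.0002/0.9998 = 1/4999.
Target odds = 0.8/0.2 = 4.
Required Bayes factor = 4 ÷ (1/4999) = 19996.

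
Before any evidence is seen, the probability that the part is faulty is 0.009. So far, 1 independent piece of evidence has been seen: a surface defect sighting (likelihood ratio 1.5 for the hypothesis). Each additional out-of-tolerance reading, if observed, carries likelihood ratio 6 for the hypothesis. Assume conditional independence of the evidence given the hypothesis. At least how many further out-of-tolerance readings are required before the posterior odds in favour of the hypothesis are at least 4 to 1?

Prior odds = 0.009/0.991 = 9/991.
Bayes factor of the evidence already in hand = 1.5.
Odds after that evidence = (9/991) × 1.5 = 27/1982.
Target odds = 4.
Need 6ⁿ ≥ 4 ÷ (27/1982) = 7928/27.
6³ = 216 falls short of 7928/27 but 6⁴ = 1296 reaches it, so n = 4.

4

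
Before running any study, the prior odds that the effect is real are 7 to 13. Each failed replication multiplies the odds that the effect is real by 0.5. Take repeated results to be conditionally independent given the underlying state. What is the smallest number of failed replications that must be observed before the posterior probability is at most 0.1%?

Prior odds = 7/13.
Likelihood ratio per failed replication = 0.5.
Target odds: 0.001 ÷ 0.999 = 1/999.
Need (7/13) × 0.5ⁿ ≤ 1/999, i.e. 0.5ⁿ ≤ 13/6993.
0.5⁹ = 0.001953125 is still above 13/6993 but 0.5¹⁰ = 1/1024 is at or below it, so n = 10.

10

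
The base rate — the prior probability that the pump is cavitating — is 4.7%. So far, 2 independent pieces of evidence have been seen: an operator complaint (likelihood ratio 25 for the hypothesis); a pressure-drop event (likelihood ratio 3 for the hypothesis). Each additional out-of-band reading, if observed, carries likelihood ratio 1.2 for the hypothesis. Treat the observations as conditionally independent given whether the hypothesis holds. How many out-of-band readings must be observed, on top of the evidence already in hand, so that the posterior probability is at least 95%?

Prior odds = 0.047/0.953 = 47/953.
Combined Bayes factor of the evidence already in hand = 25 × 3 = 75.
Odds after that evidence = (47/953) × 75 = 3525/953.
Target odds = 0.95/0.05 = 19.
Need 1.2ⁿ ≥ 19 ÷ (3525/953) = 18107/3525.
1.2⁸ = 1679616/390625 falls short of 18107/3525 but 1.2⁹ = 10077696/1953125 reaches it, so n = 9.

9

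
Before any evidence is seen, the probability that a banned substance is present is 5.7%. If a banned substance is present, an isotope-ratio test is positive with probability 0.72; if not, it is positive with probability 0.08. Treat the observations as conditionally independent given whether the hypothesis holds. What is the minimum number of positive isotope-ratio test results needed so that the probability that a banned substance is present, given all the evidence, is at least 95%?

Prior odds: 0.057 ÷ 0.943 = 57/943.
Likelihood ratio of a positive = 0.72/0.08 = 9.
Target posterior odds = 0.95/0.05 = 19.
Require 9ⁿ ≥ 19 ÷ (57/943) = 943/3.
9² = 81 falls short of 943/3 but 9³ = 729 reaches it, so n = 3.

3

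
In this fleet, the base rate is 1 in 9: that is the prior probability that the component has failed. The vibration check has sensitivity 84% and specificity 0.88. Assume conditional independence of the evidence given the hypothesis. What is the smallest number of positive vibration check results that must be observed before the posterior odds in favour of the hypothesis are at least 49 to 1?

Prior odds = (1/9)/(8/9) = 0.125.
False-positive rate = 1 − 0.88 = 0.12; likelihood ratio of a positive = 0.84/0.12 = 7.
Target odds = 49.
Need 0.125 × 7ⁿ ≥ 49, i.e. 7ⁿ ≥ 392.
7³ = 343 falls short of 392 but 7⁴ = 2401 reaches it, so n = 4.

4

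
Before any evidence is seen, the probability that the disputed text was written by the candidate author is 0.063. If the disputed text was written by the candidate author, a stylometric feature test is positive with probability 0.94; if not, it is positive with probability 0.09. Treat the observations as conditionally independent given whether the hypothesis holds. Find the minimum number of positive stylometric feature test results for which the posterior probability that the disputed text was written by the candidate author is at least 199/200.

4

Prior odds = 0.063/0.937 = 63/937.
Likelihood ratio of a positive = 0.94/0.09 = 94/9.
Target posterior odds = 0.995/0.005 = 199.
Require (94/9)ⁿ ≥ 199 ÷ (63/937) = 186463/63.
(94/9)³ = 830584/729 falls short of 186463/63 but (94/9)⁴ = 78074896/6561 reaches it, so n = 4.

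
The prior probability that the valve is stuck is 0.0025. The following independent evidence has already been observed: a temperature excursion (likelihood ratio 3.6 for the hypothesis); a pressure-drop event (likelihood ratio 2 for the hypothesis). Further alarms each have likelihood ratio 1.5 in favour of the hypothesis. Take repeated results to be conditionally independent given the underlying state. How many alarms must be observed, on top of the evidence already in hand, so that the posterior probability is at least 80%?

14

Prior odds = 0.0025/0.9975 = 1/399.
Combined Bayes factor of the evidence already in hand = 3.6 × 2 = 7.2.
Odds after that evidence = (1/399) × 7.2 = 12/665.
Target odds = 0.8/0.2 = 4.
Need 1.5ⁿ ≥ 4 ÷ (12/665) = 665/3.
1.5¹³ = 1594323/8192 falls short of 665/3 but 1.5¹⁴ = 4782969/16384 reaches it, so n = 14.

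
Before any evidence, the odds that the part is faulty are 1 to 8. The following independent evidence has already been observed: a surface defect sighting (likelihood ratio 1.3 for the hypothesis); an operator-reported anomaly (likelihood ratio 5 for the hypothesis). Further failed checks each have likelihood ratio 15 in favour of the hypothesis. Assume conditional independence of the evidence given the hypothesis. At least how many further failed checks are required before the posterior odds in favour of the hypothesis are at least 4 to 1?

1

Prior odds = 0.125.
Combined Bayes factor of the evidence already in hand = 1.3 × 5 = 6.5.
Odds after that evidence = 0.125 × 6.5 = 0.8125.
Target odds = 4.
Need 15ⁿ ≥ 4 ÷ 0.8125 = 64/13.
15¹ = 15, which meets the required 64/13; so n = 1.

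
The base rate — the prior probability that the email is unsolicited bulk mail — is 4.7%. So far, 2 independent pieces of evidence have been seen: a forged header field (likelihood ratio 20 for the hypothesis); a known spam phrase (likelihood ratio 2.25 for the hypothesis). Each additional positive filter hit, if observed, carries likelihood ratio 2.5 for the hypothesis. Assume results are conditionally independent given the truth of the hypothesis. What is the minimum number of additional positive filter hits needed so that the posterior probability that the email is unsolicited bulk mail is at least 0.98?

4

Prior odds = 0.047/0.953 = 47/953.
Combined Bayes factor of the evidence already in hand = 20 × 2.25 = 45.
Odds after that evidence = (47/953) × 45 = 2115/953.
Target odds = 0.98/0.02 = 49.
Need 2.5ⁿ ≥ 49 ÷ (2115/953) = 46697/2115.
2.5³ = 15.625 falls short of 46697/2115 but 2.5⁴ = 39.0625 reaches it, so n = 4.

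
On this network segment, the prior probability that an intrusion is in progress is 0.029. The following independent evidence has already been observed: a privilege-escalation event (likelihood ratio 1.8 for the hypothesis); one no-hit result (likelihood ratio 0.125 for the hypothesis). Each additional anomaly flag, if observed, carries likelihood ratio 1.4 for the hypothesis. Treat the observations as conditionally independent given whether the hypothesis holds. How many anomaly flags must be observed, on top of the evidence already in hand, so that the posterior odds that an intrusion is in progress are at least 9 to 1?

22

Prior odds = 0.029/0.971 = 29/971.
Combined Bayes factor of the evidence already in hand = 1.8 × 0.125 = 0.225.
Odds after that evidence = (29/971) × 0.225 = 261/38840.
Target odds = 9.
Need 1.4ⁿ ≥ 9 ÷ (261/38840) = 38840/29.
1.4²¹ ≈1171.36 falls short of 38840/29 but 1.4²² ≈1639.9 reaches it, so n = 22.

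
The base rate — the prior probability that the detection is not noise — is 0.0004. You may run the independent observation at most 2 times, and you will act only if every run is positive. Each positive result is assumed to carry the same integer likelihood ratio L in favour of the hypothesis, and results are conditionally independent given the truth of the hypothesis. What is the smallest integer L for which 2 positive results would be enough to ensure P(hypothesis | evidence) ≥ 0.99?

498

Prior odds = 0.0004/0.9996 = 1/2499.
Target odds = 0.99/0.01 = 99.
Need L² ≥ 99 ÷ (1/2499) = 247401.
497² = 247009 < 247401 ≤ 248004 = 498², so L = 498.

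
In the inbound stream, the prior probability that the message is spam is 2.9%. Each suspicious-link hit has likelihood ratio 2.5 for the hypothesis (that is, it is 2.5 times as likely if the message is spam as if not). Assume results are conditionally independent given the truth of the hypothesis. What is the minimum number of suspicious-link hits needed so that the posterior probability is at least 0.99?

Prior odds: 0.029 ÷ 0.971 = 29/971.
Likelihood ratio per suspicious-link hit = 2.5.
Target posterior odds = 0.99/0.01 = 99.
Require 2.5ⁿ ≥ 99 ÷ (29/971) = 96129/29.
2.5⁸ = 390625/256 falls short of 96129/29 but 2.5⁹ = 1953125/512 reaches it, so n = 9.

9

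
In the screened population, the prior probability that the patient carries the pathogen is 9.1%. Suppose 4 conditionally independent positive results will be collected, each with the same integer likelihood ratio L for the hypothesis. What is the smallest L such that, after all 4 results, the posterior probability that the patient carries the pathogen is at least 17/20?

3

Prior odds = 0.091/0.909 = 91/909.
Target odds = 0.85/0.15 = 17/3.
Need L⁴ ≥ 17/3 ÷ (91/909) = 5151/91.
2⁴ = 16 < 5151/91 ≤ 81 = 3⁴, so L = 3.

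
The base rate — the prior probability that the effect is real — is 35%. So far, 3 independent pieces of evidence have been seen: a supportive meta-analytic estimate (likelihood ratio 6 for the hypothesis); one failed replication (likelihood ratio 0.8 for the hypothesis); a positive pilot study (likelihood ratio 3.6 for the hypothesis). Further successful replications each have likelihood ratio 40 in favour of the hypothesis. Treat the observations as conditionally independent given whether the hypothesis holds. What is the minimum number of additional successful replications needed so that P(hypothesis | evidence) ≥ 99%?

1

Prior odds = 0.35/0.65 = 7/13.
Combined Bayes factor of the evidence already in hand = 6 × 0.8 × 3.6 = 17.28.
Odds after that evidence = (7/13) × 17.28 = 3024/325.
Target odds = 0.99/0.01 = 99.
Need 40ⁿ ≥ 99 ÷ (3024/325) = 3575/336.
40¹ = 40, which meets the required 3575/336; so n = 1.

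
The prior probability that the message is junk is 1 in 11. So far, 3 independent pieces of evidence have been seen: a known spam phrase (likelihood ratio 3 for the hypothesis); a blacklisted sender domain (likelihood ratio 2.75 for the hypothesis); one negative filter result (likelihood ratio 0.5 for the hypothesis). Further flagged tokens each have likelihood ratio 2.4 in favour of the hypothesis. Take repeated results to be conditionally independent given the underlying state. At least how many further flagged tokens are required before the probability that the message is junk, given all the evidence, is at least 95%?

5

Prior odds = (1/11)/(10/11) = 0.1.
Combined Bayes factor of the evidence already in hand = 3 × 2.75 × 0.5 = 4.125.
Odds after that evidence = 0.1 × 4.125 = 0.4125.
Target odds = 0.95/0.05 = 19.
Need 2.4ⁿ ≥ 19 ÷ 0.4125 = 1520/33.
2.4⁴ = 33.1776 falls short of 1520/33 but 2.4⁵ = 79.62624 reaches it, so n = 5.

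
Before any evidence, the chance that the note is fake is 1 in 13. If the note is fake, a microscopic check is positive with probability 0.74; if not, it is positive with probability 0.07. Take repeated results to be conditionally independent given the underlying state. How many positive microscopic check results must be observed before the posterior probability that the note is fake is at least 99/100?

4

Prior odds = (1/13)/(12/13) = 1/12.
Likelihood ratio of a positive = 0.74/0.07 = 74/7.
Target posterior odds = 0.99/0.01 = 99.
Require (74/7)ⁿ ≥ 99 ÷ (1/12) = 1188.
(74/7)³ = 405224/343 falls short of 1188 but (74/7)⁴ = 29986576/2401 reaches it, so n = 4.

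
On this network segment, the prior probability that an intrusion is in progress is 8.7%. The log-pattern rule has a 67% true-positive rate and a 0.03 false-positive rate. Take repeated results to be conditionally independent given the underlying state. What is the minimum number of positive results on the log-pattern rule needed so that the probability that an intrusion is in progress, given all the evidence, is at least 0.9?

Prior odds: 0.087 ÷ 0.913 = 87/913.
Likelihood ratio of a positive result = 0.67/0.03 = 67/3.
Target posterior odds = 0.9/0.1 = 9.
Require (67/3)ⁿ ≥ 9 ÷ (87/913) = 2739/29.
(67/3)¹ = 67/3 falls short of 2739/29 but (67/3)² = 4489/9 reaches it, so n = 2.

2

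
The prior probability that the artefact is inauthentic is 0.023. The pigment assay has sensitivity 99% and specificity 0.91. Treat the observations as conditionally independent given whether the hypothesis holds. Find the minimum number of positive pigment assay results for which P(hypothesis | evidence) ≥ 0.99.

Prior odds = 0.023/0.977 = 23/977.
False-positive rate = 1 − 0.91 = 0.09; likelihood ratio of a positive = 0.99/0.09 = 11.
Target odds: 0.99 ÷ 0.01 = 99.
Need (23/977) × 11ⁿ ≥ 99, i.e. 11ⁿ ≥ 96723/23.
11³ = 1331 falls short of 96723/23 but 11⁴ = 14641 reaches it, so n = 4.

4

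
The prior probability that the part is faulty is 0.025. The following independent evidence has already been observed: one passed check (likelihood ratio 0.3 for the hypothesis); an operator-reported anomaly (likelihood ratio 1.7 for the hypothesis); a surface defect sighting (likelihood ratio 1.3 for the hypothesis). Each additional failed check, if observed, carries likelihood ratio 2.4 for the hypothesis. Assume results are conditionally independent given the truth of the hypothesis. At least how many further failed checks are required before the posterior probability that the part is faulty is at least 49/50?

10

Prior odds = 0.025/0.975 = 1/39.
Combined Bayes factor of the evidence already in hand = 0.3 × 1.7 × 1.3 = 0.663.
Odds after that evidence = (1/39) × 0.663 = 0.017.
Target odds = 0.98/0.02 = 49.
Need 2.4ⁿ ≥ 49 ÷ 0.017 = 49000/17.
2.4⁹ ≈2641.81 falls short of 49000/17 but 2.4¹⁰ ≈6340.34 reaches it, so n = 10.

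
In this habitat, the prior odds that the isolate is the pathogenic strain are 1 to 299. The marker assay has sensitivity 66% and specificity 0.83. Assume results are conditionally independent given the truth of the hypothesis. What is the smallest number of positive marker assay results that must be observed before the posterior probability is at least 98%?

8

Prior odds = 1/299.
False-positive rate = 1 − 0.83 = 0.17; likelihood ratio of a positive = 0.66/0.17 = 66/17.
Target odds: 0.98 ÷ 0.02 = 49.
Require (66/17)ⁿ ≥ 49 ÷ (1/299) = 14651.
(66/17)⁷ ≈13294.3 falls short of 14651 but (66/17)⁸ ≈51613.1 reaches it, so n = 8.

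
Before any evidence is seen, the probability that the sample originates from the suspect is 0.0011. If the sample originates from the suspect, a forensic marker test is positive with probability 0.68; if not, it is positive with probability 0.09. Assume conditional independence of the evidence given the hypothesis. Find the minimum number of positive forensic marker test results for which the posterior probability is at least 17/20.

5

Prior odds: 0.0011 ÷ 0.9989 = 11/9989.
Likelihood ratio of a positive = 0.68/0.09 = 68/9.
Target odds: 0.85 ÷ 0.15 = 17/3.
Require (68/9)ⁿ ≥ 17/3 ÷ (11/9989) = 169813/33.
(68/9)⁴ = 21381376/6561 falls short of 169813/33 but (68/9)⁵ ≈24622.5 reaches it, so n = 5.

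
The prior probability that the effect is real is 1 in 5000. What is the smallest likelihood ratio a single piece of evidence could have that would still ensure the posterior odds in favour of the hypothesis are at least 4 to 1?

Prior odds = 0.0002/0.9998 = 1/4999.
Target odds = 4.
Required Bayes factor = 4 ÷ (1/4999) = 19996.

19996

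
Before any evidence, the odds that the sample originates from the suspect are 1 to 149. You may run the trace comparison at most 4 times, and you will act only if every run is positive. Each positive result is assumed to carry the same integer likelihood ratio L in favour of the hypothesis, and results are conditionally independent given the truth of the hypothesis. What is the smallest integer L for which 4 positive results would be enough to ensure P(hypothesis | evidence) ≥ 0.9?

7

Prior odds = 1/149.
Target odds = 0.9/0.1 = 9.
Need L⁴ ≥ 9 ÷ (1/149) = 1341.
6⁴ = 1296 < 1341 ≤ 2401 = 7⁴, so L = 7.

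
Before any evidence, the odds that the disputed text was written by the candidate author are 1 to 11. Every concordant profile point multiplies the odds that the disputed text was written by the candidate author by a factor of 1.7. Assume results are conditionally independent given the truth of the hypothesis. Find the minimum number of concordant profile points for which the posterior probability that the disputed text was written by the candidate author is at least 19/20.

Prior odds = 1/11.
Likelihood ratio per concordant profile point = 1.7.
Target posterior odds = 0.95/0.05 = 19.
Need (1/11) × 1.7ⁿ ≥ 19, i.e. 1.7ⁿ ≥ 209.
1.7¹⁰ ≈201.599 falls short of 209 but 1.7¹¹ ≈342.719 reaches it, so n = 11.

11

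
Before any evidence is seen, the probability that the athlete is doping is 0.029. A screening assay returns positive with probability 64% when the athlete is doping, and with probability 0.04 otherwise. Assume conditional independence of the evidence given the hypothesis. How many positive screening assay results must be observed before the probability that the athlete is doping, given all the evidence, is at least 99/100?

3

Prior odds: 0.029 ÷ 0.971 = 29/971.
Likelihood ratio of a positive result = 0.64/0.04 = 16.
Target posterior odds = 0.99/0.01 = 99.
Need (29/971) × 16ⁿ ≥ 99, i.e. 16ⁿ ≥ 96129/29.
16² = 256 falls short of 96129/29 but 16³ = 4096 reaches it, so n = 3.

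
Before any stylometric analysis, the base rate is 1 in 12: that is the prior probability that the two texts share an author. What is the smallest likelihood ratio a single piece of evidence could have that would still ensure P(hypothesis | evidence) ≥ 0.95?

209

Prior odds = (1/12)/(11/12) = 1/11.
Target odds = 0.95/0.05 = 19.
Required Bayes factor = 19 ÷ (1/11) = 209.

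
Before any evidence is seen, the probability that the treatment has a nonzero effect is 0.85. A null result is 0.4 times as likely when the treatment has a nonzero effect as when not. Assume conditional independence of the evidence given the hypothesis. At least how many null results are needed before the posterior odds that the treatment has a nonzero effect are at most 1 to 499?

Prior odds: 0.85 ÷ 0.15 = 17/3.
Likelihood ratio per null result = 0.4.
Target odds = 1/499.
Need (17/3) × 0.4ⁿ ≤ 1/499, i.e. 0.4ⁿ ≤ 3/8483.
0.4⁸ = 256/390625 is still above 3/8483 but 0.4⁹ = 512/1953125 is at or below it, so n = 9.

9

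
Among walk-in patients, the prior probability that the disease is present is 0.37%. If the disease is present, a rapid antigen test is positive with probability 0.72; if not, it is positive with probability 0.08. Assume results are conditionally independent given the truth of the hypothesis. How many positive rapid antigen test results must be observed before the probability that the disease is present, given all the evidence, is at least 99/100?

5

Prior odds: 0.0037 ÷ 0.9963 = 37/9963.
Likelihood ratio of a positive = 0.72/0.08 = 9.
Target odds: 0.99 ÷ 0.01 = 99.
Require 9ⁿ ≥ 99 ÷ (37/9963) = 986337/37.
9⁴ = 6561 falls short of 986337/37 but 9⁵ = 59049 reaches it, so n = 5.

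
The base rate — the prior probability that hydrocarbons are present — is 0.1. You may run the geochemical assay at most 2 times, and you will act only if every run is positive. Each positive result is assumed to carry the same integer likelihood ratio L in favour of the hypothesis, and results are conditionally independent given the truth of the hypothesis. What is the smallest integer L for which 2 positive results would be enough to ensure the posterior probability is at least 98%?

21

Prior odds = 0.1/0.9 = 1/9.
Target odds = 0.98/0.02 = 49.
Need L² ≥ 49 ÷ (1/9) = 441.
20² = 400 < 441 ≤ 441 = 21², so L = 21.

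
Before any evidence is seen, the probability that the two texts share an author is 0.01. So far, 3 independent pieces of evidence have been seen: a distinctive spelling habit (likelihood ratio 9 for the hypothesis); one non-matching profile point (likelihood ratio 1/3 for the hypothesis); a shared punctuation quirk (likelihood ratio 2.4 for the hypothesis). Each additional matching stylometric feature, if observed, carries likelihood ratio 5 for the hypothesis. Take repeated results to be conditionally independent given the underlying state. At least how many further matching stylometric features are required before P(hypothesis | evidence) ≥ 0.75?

3

Prior odds = 0.01/0.99 = 1/99.
Combined Bayes factor of the evidence already in hand = 9 × (1/3) × 2.4 = 7.2.
Odds after that evidence = (1/99) × 7.2 = 4/55.
Target odds = 0.75/0.25 = 3.
Need 5ⁿ ≥ 3 ÷ (4/55) = 41.25.
5² = 25 falls short of 41.25 but 5³ = 125 reaches it, so n = 3.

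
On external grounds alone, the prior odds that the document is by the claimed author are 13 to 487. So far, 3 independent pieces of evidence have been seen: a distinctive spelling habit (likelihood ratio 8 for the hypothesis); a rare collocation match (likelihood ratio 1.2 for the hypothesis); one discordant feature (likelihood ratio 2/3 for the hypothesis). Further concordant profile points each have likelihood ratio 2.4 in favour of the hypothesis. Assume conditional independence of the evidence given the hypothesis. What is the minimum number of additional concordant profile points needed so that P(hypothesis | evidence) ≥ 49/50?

7

Prior odds = 13/487.
Combined Bayes factor of the evidence already in hand = 8 × 1.2 × (2/3) = 6.4.
Odds after that evidence = (13/487) × 6.4 = 416/2435.
Target odds = 0.98/0.02 = 49.
Need 2.4ⁿ ≥ 49 ÷ (416/2435) = 119315/416.
2.4⁶ = 2985984/15625 falls short of 119315/416 but 2.4⁷ = 35831808/78125 reaches it, so n = 7.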